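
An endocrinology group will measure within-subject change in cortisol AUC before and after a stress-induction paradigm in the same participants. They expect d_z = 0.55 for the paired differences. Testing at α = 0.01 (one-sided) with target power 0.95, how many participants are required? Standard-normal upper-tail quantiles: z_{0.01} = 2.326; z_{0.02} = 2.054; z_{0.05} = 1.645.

For a paired (one-sample on differences) test: n = ((z_{α} + z_β) / d)².
z_{α} + z_β = 2.326 + 1.645 = 3.971.
n = (3.971 / 0.55)² = 7.220² = 52.13.
Round up.

n = 53 pairs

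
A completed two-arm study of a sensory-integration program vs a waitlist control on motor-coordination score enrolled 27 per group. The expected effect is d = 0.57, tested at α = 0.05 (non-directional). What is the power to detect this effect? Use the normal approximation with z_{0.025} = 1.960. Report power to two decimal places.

power ≈ 0.55

For two equal groups, power = Φ(d·√(n/2) − z_{α/2}).
d·√(n/2) = 0.57 × √(27/2) = 0.57 × 3.674 = 2.094.
z_β = 2.094 − 1.960 = 0.134.
Power = Φ(0.134) = 0.553.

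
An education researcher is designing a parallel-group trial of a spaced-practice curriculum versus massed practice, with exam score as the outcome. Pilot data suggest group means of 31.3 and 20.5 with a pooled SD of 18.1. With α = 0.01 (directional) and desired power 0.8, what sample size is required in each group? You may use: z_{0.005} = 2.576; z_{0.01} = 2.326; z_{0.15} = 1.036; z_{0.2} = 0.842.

Cohen's d = |M₁ − M₂| / SD_pooled = |31.3 − 20.5| / 18.1 = 10.8 / 18.1 = 0.597.
For two independent groups with equal n: n = 2·((z_{α} + z_β) / d)².
z_{α} + z_β = 2.326 + 0.842 = 3.168.
n = 2 × (3.168 / 0.597)² = 2 × 5.307² = 2 × 28.16 = 56.3.
Round up to the next whole participant.

n = 57 per group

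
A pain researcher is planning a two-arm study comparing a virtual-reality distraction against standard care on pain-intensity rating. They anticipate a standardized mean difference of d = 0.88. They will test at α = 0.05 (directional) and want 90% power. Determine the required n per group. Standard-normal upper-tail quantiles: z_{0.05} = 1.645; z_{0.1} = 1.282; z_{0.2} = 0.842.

n = 23 per group

For two independent groups with equal n: n = 2·((z_{α} + z_β) / d)².
z_{α} + z_β = 1.645 + 1.282 = 2.927.
n = 2 × (2.927 / 0.88)² = 2 × 3.326² = 2 × 11.06 = 22.1.
Round up to the next whole participant.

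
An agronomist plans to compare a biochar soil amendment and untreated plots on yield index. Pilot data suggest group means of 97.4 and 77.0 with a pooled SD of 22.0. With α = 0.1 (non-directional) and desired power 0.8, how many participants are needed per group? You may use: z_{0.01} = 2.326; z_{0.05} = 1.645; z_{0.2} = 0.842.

n = 15 per group

Cohen's d = |M₁ − M₂| / SD_pooled = |97.4 − 77.0| / 22.0 = 20.4 / 22.0 = 0.927.
For two independent groups with equal n: n = 2·((z_{α/2} + z_β) / d)².
z_{α/2} + z_β = 1.645 + 0.842 = 2.487.
n = 2 × (2.487 / 0.927)² = 2 × 2.683² = 2 × 7.20 = 14.4.
Round up to the next whole participant.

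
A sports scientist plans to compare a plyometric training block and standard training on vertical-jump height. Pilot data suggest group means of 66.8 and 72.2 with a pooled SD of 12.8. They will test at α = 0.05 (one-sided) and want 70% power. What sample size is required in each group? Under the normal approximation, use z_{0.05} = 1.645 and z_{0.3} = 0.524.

Cohen's d = |M₁ − M₂| / SD_pooled = |66.8 − 72.2| / 12.8 = 5.4 / 12.8 = 0.422.
For two independent groups with equal n: n = 2·((z_{α} + z_β) / d)².
z_{α} + z_β = 1.645 + 0.524 = 2.169.
n = 2 × (2.169 / 0.422)² = 2 × 5.140² = 2 × 26.42 = 52.8.
Round up to the next whole participant.

n = 53 per group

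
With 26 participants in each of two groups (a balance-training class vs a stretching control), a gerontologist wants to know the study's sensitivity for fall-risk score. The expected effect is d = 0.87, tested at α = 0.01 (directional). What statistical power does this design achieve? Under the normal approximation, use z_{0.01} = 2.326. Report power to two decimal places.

For two equal groups, power = Φ(d·√(n/2) − z_{α}).
d·√(n/2) = 0.87 × √(26/2) = 0.87 × 3.606 = 3.137.
z_β = 3.137 − 2.326 = 0.811.
Power = Φ(0.811) = 0.791.

power ≈ 0.79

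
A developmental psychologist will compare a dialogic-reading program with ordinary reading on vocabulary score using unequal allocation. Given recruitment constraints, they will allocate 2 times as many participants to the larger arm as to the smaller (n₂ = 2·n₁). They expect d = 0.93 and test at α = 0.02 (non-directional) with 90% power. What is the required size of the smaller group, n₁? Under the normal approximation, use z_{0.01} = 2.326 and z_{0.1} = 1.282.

n₁ = 23

With allocation ratio k = n₂/n₁ = 2, Var(x̄₁−x̄₂) = σ²(1/n₁ + 1/(k·n₁)) = σ²·(k+1)/(k·n₁).
So n₁ = (1 + 1/k)·((z_{α/2} + z_β)/d)² = 1.500 × (3.608/0.93)².
n₁ = 1.500 × 15.05 = 22.6.
Round up: n₁ = 23, giving n₂ = 2 × 23 = 46.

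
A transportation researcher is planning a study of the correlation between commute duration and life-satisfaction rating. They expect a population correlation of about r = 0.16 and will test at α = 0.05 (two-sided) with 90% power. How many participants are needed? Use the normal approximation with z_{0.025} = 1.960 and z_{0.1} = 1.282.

Fisher's z: C = ½·ln((1+r)/(1−r)) = ½·ln(1.3810) = 0.1614.
n = ((z_{α/2} + z_β)/C)² + 3.
(1.960 + 1.282) / 0.1614 = 3.242 / 0.1614 = 20.087.
n = 20.087² + 3 = 403.48 + 3 = 406.5.
Round up.

n = 407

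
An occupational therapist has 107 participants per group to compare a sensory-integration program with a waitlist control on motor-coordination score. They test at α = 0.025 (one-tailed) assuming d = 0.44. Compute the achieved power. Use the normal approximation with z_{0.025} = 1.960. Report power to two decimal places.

For two equal groups, power = Φ(d·√(n/2) − z_{α}).
d·√(n/2) = 0.44 × √(107/2) = 0.44 × 7.314 = 3.218.
z_β = 3.218 − 1.960 = 1.258.
Power = Φ(1.258) = 0.896.

power ≈ 0.90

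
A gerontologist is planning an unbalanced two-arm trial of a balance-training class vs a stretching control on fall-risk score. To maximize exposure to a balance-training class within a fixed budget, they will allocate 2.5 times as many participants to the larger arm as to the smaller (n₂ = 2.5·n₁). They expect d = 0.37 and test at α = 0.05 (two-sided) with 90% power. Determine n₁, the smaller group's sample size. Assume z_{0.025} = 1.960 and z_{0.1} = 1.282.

With allocation ratio k = n₂/n₁ = 2.5, Var(x̄₁−x̄₂) = σ²(1/n₁ + 1/(k·n₁)) = σ²·(k+1)/(k·n₁).
So n₁ = (1 + 1/k)·((z_{α/2} + z_β)/d)² = 1.400 × (3.242/0.37)².
n₁ = 1.400 × 76.78 = 107.5.
Round up: n₁ = 108, giving n₂ = 2.5 × 108 = 270.

n₁ = 108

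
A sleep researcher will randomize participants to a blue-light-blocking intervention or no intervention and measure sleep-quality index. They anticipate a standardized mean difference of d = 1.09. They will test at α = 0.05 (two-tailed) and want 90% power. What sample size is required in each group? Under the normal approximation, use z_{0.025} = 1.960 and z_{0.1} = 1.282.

For two independent groups with equal n: n = 2·((z_{α/2} + z_β) / d)².
z_{α/2} + z_β = 1.960 + 1.282 = 3.242.
n = 2 × (3.242 / 1.09)² = 2 × 2.974² = 2 × 8.85 = 17.7.
Round up to the next whole participant.

n = 18 per group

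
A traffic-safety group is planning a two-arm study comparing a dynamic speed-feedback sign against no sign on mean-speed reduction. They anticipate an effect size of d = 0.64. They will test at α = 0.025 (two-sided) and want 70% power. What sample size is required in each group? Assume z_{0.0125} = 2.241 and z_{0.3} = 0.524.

n = 38 per group

For two independent groups with equal n: n = 2·((z_{α/2} + z_β) / d)².
z_{α/2} + z_β = 2.241 + 0.524 = 2.765.
n = 2 × (2.765 / 0.64)² = 2 × 4.320² = 2 × 18.67 = 37.3.
Round up to the next whole participant.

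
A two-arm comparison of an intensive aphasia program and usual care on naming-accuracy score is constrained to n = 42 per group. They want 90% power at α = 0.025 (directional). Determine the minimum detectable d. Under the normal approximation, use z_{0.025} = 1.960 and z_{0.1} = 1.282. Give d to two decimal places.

d_min ≈ 0.71

For two independent groups of n = 42 each: d_min = (z_{α} + z_β)·√(2/n).
z-sum = 1.960 + 1.282 = 3.242.
d_min = 3.242 × √(2/42) = 3.242 × 0.2182 = 0.707.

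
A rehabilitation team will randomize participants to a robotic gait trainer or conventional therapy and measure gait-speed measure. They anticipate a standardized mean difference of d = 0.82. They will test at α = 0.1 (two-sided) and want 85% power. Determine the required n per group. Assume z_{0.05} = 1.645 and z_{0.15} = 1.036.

n = 22 per group

For two independent groups with equal n: n = 2·((z_{α/2} + z_β) / d)².
z_{α/2} + z_β = 1.645 + 1.036 = 2.681.
n = 2 × (2.681 / 0.82)² = 2 × 3.270² = 2 × 10.69 = 21.4.
Round up to the next whole participant.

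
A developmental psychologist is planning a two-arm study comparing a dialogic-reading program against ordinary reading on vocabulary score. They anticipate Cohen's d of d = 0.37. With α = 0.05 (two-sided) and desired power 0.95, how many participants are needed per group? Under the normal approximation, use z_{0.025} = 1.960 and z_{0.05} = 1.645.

n = 190 per group

For two independent groups with equal n: n = 2·((z_{α/2} + z_β) / d)².
z_{α/2} + z_β = 1.960 + 1.645 = 3.605.
n = 2 × (3.605 / 0.37)² = 2 × 9.743² = 2 × 94.93 = 189.9.
Round up to the next whole participant.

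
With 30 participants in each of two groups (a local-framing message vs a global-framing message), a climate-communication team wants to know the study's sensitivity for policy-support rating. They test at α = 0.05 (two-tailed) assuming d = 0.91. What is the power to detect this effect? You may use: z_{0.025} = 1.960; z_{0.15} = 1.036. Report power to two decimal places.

For two equal groups, power = Φ(d·√(n/2) − z_{α/2}).
d·√(n/2) = 0.91 × √(30/2) = 0.91 × 3.873 = 3.524.
z_β = 3.524 − 1.960 = 1.564.
Power = Φ(1.564) = 0.941.

power ≈ 0.94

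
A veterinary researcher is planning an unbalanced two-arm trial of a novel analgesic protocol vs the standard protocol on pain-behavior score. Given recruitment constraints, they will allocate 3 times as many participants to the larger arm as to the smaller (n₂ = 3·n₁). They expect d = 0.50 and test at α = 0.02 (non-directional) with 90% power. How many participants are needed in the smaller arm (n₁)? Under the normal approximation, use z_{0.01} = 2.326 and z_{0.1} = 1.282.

With allocation ratio k = n₂/n₁ = 3, Var(x̄₁−x̄₂) = σ²(1/n₁ + 1/(k·n₁)) = σ²·(k+1)/(k·n₁).
So n₁ = (1 + 1/k)·((z_{α/2} + z_β)/d)² = 1.333 × (3.608/0.50)².
n₁ = 1.333 × 52.07 = 69.4.
Round up: n₁ = 70, giving n₂ = 3 × 70 = 210.

n₁ = 70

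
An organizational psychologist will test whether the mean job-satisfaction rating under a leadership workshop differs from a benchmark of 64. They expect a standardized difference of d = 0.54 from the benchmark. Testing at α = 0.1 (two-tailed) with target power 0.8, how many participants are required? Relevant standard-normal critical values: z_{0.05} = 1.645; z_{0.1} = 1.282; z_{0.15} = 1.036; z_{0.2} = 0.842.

n = 22

For a one-sample test: n = ((z_{α/2} + z_β) / d)².
z_{α/2} + z_β = 1.645 + 0.842 = 2.487.
n = (2.487 / 0.54)² = 4.606² = 21.21.
Round up.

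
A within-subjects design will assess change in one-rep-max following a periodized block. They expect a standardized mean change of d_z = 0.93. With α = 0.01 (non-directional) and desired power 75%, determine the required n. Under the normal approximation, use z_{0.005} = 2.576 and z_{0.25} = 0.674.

n = 13 pairs

For a paired (one-sample on differences) test: n = ((z_{α/2} + z_β) / d)².
z_{α/2} + z_β = 2.576 + 0.674 = 3.250.
n = (3.250 / 0.93)² = 3.495² = 12.21.
Round up.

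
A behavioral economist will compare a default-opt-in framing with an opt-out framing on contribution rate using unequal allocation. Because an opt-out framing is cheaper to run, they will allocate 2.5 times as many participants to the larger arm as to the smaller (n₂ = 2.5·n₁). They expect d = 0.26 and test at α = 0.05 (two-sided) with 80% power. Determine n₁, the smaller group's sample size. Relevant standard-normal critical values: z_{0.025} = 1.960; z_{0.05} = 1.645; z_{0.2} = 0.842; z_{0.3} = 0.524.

n₁ = 163

With allocation ratio k = n₂/n₁ = 2.5, Var(x̄₁−x̄₂) = σ²(1/n₁ + 1/(k·n₁)) = σ²·(k+1)/(k·n₁).
So n₁ = (1 + 1/k)·((z_{α/2} + z_β)/d)² = 1.400 × (2.802/0.26)².
n₁ = 1.400 × 116.14 = 162.6.
Round up: n₁ = 163, giving n₂ = ⌈2.5 × 163⌉ = ⌈407.5⌉ = 408.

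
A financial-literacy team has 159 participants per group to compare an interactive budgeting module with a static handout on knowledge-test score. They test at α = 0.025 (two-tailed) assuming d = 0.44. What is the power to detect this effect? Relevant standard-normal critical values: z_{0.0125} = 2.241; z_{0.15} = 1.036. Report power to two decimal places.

For two equal groups, power = Φ(d·√(n/2) − z_{α/2}).
d·√(n/2) = 0.44 × √(159/2) = 0.44 × 8.916 = 3.923.
z_β = 3.923 − 2.241 = 1.682.
Power = Φ(1.682) = 0.954.

power ≈ 0.95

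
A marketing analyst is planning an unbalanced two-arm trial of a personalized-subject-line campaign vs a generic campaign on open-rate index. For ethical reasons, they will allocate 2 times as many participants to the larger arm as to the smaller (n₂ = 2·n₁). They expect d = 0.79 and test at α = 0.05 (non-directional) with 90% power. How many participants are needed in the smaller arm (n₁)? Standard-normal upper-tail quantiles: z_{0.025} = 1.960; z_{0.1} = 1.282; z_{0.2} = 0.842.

n₁ = 26

With allocation ratio k = n₂/n₁ = 2, Var(x̄₁−x̄₂) = σ²(1/n₁ + 1/(k·n₁)) = σ²·(k+1)/(k·n₁).
So n₁ = (1 + 1/k)·((z_{α/2} + z_β)/d)² = 1.500 × (3.242/0.79)².
n₁ = 1.500 × 16.84 = 25.3.
Round up: n₁ = 26, giving n₂ = 2 × 26 = 52.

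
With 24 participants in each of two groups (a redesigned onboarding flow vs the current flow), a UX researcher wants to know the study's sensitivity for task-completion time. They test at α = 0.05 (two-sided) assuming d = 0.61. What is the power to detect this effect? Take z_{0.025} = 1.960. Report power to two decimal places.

For two equal groups, power = Φ(d·√(n/2) − z_{α/2}).
d·√(n/2) = 0.61 × √(24/2) = 0.61 × 3.464 = 2.113.
z_β = 2.113 − 1.960 = 0.153.
Power = Φ(0.153) = 0.561.

power ≈ 0.56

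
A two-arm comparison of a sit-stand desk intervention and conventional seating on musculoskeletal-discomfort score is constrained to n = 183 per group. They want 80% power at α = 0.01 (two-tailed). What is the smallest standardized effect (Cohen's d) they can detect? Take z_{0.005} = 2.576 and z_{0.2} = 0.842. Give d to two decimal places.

For two independent groups of n = 183 each: d_min = (z_{α/2} + z_β)·√(2/n).
z-sum = 2.576 + 0.842 = 3.418.
d_min = 3.418 × √(2/183) = 3.418 × 0.1045 = 0.357.

d_min ≈ 0.36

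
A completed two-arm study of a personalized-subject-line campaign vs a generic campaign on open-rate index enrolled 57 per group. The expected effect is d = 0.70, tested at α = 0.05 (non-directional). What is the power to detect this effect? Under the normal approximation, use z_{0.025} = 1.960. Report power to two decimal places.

power ≈ 0.96

For two equal groups, power = Φ(d·√(n/2) − z_{α/2}).
d·√(n/2) = 0.70 × √(57/2) = 0.70 × 5.339 = 3.737.
z_β = 3.737 − 1.960 = 1.777.
Power = Φ(1.777) = 0.962.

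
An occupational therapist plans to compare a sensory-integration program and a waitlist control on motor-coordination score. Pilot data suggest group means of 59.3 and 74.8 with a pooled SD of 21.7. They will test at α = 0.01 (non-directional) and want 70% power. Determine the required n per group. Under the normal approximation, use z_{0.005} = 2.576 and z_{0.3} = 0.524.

Cohen's d = |M₁ − M₂| / SD_pooled = |59.3 − 74.8| / 21.7 = 15.5 / 21.7 = 0.714.
For two independent groups with equal n: n = 2·((z_{α/2} + z_β) / d)².
z_{α/2} + z_β = 2.576 + 0.524 = 3.100.
n = 2 × (3.100 / 0.714)² = 2 × 4.342² = 2 × 18.85 = 37.7.
Round up to the next whole participant.

n = 38 per group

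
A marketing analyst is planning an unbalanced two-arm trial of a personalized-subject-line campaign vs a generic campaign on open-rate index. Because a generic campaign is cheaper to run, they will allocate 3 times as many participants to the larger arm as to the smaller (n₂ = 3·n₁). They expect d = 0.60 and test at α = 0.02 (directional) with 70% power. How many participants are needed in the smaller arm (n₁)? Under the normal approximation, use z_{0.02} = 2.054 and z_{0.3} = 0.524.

With allocation ratio k = n₂/n₁ = 3, Var(x̄₁−x̄₂) = σ²(1/n₁ + 1/(k·n₁)) = σ²·(k+1)/(k·n₁).
So n₁ = (1 + 1/k)·((z_{α} + z_β)/d)² = 1.333 × (2.578/0.60)².
n₁ = 1.333 × 18.46 = 24.6.
Round up: n₁ = 25, giving n₂ = 3 × 25 = 75.

n₁ = 25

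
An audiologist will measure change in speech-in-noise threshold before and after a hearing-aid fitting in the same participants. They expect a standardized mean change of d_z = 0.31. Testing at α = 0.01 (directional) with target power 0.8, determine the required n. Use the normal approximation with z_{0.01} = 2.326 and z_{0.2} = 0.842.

n = 105 pairs

For a paired (one-sample on differences) test: n = ((z_{α} + z_β) / d)².
z_{α} + z_β = 2.326 + 0.842 = 3.168.
n = (3.168 / 0.31)² = 10.219² = 104.44.
Round up.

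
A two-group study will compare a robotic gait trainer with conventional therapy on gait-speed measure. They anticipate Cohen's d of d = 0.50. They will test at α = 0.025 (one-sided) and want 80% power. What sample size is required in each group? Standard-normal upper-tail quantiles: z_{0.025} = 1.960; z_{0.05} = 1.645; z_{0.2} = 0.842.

n = 63 per group

For two independent groups with equal n: n = 2·((z_{α} + z_β) / d)².
z_{α} + z_β = 1.960 + 0.842 = 2.802.
n = 2 × (2.802 / 0.50)² = 2 × 5.604² = 2 × 31.40 = 62.8.
Round up to the next whole participant.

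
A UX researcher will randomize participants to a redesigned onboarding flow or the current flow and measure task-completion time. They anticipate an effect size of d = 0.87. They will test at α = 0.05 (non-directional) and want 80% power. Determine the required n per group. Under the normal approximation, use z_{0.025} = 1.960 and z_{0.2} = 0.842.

n = 21 per group

For two independent groups with equal n: n = 2·((z_{α/2} + z_β) / d)².
z_{α/2} + z_β = 1.960 + 0.842 = 2.802.
n = 2 × (2.802 / 0.87)² = 2 × 3.221² = 2 × 10.37 = 20.7.
Round up to the next whole participant.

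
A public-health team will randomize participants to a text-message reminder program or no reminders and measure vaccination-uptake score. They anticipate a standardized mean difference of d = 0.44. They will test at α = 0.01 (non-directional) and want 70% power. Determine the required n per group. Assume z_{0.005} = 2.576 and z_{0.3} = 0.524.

For two independent groups with equal n: n = 2·((z_{α/2} + z_β) / d)².
z_{α/2} + z_β = 2.576 + 0.524 = 3.100.
n = 2 × (3.100 / 0.44)² = 2 × 7.045² = 2 × 49.64 = 99.3.
Round up to the next whole participant.

n = 100 per group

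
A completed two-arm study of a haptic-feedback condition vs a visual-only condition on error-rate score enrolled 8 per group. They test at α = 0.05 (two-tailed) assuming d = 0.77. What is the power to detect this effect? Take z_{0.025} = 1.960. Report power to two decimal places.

power ≈ 0.34

For two equal groups, power = Φ(d·√(n/2) − z_{α/2}).
d·√(n/2) = 0.77 × √(8/2) = 0.77 × 2.000 = 1.540.
z_β = 1.540 − 1.960 = -0.420.
Power = Φ(-0.420) = 0.337.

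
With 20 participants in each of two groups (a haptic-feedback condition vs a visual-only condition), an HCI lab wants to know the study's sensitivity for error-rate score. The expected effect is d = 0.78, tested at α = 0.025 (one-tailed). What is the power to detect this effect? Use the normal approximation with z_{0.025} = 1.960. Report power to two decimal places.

For two equal groups, power = Φ(d·√(n/2) − z_{α}).
d·√(n/2) = 0.78 × √(20/2) = 0.78 × 3.162 = 2.467.
z_β = 2.467 − 1.960 = 0.507.
Power = Φ(0.507) = 0.694.

power ≈ 0.69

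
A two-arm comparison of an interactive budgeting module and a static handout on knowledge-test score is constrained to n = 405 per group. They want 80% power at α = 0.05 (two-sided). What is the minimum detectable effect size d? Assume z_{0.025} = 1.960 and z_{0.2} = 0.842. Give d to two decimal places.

For two independent groups of n = 405 each: d_min = (z_{α/2} + z_β)·√(2/n).
z-sum = 1.960 + 0.842 = 2.802.
d_min = 2.802 × √(2/405) = 2.802 × 0.0703 = 0.197.

d_min ≈ 0.20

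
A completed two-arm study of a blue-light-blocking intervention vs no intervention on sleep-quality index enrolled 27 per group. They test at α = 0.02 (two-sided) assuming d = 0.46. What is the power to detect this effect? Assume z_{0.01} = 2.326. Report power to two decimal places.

For two equal groups, power = Φ(d·√(n/2) − z_{α/2}).
d·√(n/2) = 0.46 × √(27/2) = 0.46 × 3.674 = 1.690.
z_β = 1.690 − 2.326 = -0.636.
Power = Φ(-0.636) = 0.262.

power ≈ 0.26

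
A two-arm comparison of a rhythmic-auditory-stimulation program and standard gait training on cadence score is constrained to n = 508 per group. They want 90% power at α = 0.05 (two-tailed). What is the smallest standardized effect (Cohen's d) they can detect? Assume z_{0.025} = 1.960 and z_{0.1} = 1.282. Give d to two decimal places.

For two independent groups of n = 508 each: d_min = (z_{α/2} + z_β)·√(2/n).
z-sum = 1.960 + 1.282 = 3.242.
d_min = 3.242 × √(2/508) = 3.242 × 0.0627 = 0.203.

d_min ≈ 0.20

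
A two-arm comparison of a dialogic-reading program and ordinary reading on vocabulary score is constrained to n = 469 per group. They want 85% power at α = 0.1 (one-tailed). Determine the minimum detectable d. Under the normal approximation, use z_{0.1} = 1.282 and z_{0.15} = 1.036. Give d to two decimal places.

d_min ≈ 0.15

For two independent groups of n = 469 each: d_min = (z_{α} + z_β)·√(2/n).
z-sum = 1.282 + 1.036 = 2.318.
d_min = 2.318 × √(2/469) = 2.318 × 0.0653 = 0.151.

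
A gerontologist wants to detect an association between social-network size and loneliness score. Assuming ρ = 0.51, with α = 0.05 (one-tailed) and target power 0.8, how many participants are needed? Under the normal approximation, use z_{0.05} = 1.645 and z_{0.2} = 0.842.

n = 23

Fisher's z: C = ½·ln((1+r)/(1−r)) = ½·ln(3.0816) = 0.5627.
n = ((z_{α} + z_β)/C)² + 3.
(1.645 + 0.842) / 0.5627 = 2.487 / 0.5627 = 4.420.
n = 4.420² + 3 = 19.53 + 3 = 22.5.
Round up.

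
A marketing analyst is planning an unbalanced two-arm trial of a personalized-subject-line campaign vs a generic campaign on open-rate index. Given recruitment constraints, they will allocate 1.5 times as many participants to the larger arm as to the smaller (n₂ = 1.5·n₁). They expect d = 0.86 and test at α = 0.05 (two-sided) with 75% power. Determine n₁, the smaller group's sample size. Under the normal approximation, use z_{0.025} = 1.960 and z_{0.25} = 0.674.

With allocation ratio k = n₂/n₁ = 1.5, Var(x̄₁−x̄₂) = σ²(1/n₁ + 1/(k·n₁)) = σ²·(k+1)/(k·n₁).
So n₁ = (1 + 1/k)·((z_{α/2} + z_β)/d)² = 1.667 × (2.634/0.86)².
n₁ = 1.667 × 9.38 = 15.6.
Round up: n₁ = 16, giving n₂ = 1.5 × 16 = 24.

n₁ = 16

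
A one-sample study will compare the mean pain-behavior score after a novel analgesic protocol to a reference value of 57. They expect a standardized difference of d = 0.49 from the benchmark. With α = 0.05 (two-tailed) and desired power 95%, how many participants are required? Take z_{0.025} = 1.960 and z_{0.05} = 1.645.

For a one-sample test: n = ((z_{α/2} + z_β) / d)².
z_{α/2} + z_β = 1.960 + 1.645 = 3.605.
n = (3.605 / 0.49)² = 7.357² = 54.13.
Round up.

n = 55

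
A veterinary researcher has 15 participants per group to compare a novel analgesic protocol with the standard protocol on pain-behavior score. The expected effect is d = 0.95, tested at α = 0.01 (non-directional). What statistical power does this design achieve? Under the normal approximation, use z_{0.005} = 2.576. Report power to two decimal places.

power ≈ 0.51

For two equal groups, power = Φ(d·√(n/2) − z_{α/2}).
d·√(n/2) = 0.95 × √(15/2) = 0.95 × 2.739 = 2.602.
z_β = 2.602 − 2.576 = 0.026.
Power = Φ(0.026) = 0.510.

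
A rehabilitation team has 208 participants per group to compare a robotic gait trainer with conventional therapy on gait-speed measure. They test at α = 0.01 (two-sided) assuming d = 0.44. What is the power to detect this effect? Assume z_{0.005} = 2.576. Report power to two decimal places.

For two equal groups, power = Φ(d·√(n/2) − z_{α/2}).
d·√(n/2) = 0.44 × √(208/2) = 0.44 × 10.198 = 4.487.
z_β = 4.487 − 2.576 = 1.911.
Power = Φ(1.911) = 0.972.

power ≈ 0.97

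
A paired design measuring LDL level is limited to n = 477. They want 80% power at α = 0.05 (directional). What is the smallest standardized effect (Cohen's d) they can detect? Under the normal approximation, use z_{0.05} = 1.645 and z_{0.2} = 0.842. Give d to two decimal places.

d_min ≈ 0.11

For a single sample (or paired design) of n = 477: d_min = (z_{α} + z_β)/√n.
z-sum = 1.645 + 0.842 = 2.487.
d_min = 2.487 / √477 = 2.487 / 21.840 = 0.114.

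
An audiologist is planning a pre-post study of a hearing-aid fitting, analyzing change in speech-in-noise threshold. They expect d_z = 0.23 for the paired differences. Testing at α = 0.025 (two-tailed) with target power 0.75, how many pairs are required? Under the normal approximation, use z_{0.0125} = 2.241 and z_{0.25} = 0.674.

n = 161 pairs

For a paired (one-sample on differences) test: n = ((z_{α/2} + z_β) / d)².
z_{α/2} + z_β = 2.241 + 0.674 = 2.915.
n = (2.915 / 0.23)² = 12.674² = 160.63.
Round up.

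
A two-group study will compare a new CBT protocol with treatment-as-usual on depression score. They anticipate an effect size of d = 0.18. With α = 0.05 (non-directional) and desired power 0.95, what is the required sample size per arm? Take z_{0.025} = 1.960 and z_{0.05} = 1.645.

n = 803 per group

For two independent groups with equal n: n = 2·((z_{α/2} + z_β) / d)².
z_{α/2} + z_β = 1.960 + 1.645 = 3.605.
n = 2 × (3.605 / 0.18)² = 2 × 20.028² = 2 × 401.11 = 802.2.
Round up to the next whole participant.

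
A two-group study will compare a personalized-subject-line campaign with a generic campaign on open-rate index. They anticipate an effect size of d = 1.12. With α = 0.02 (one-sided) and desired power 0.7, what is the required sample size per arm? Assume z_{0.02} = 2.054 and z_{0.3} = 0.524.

n = 11 per group

For two independent groups with equal n: n = 2·((z_{α} + z_β) / d)².
z_{α} + z_β = 2.054 + 0.524 = 2.578.
n = 2 × (2.578 / 1.12)² = 2 × 2.302² = 2 × 5.30 = 10.6.
Round up to the next whole participant.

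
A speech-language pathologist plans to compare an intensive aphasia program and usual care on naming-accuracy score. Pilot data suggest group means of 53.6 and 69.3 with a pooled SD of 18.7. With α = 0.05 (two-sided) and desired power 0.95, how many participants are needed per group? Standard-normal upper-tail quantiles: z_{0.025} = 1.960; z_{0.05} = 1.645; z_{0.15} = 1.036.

Cohen's d = |M₁ − M₂| / SD_pooled = |53.6 − 69.3| / 18.7 = 15.7 / 18.7 = 0.840.
For two independent groups with equal n: n = 2·((z_{α/2} + z_β) / d)².
z_{α/2} + z_β = 1.960 + 1.645 = 3.605.
n = 2 × (3.605 / 0.840)² = 2 × 4.292² = 2 × 18.42 = 36.8.
Round up to the next whole participant.

n = 37 per group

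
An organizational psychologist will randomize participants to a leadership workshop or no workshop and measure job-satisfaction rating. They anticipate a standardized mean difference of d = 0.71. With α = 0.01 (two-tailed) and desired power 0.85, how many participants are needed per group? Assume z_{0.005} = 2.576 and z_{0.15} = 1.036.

For two independent groups with equal n: n = 2·((z_{α/2} + z_β) / d)².
z_{α/2} + z_β = 2.576 + 1.036 = 3.612.
n = 2 × (3.612 / 0.71)² = 2 × 5.087² = 2 × 25.88 = 51.8.
Round up to the next whole participant.

n = 52 per group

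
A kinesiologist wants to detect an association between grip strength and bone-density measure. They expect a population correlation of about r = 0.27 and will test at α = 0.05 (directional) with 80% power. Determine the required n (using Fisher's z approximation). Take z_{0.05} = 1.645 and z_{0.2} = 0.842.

n = 84

Fisher's z: C = ½·ln((1+r)/(1−r)) = ½·ln(1.7397) = 0.2769.
n = ((z_{α} + z_β)/C)² + 3.
(1.645 + 0.842) / 0.2769 = 2.487 / 0.2769 = 8.982.
n = 8.982² + 3 = 80.67 + 3 = 83.7.
Round up.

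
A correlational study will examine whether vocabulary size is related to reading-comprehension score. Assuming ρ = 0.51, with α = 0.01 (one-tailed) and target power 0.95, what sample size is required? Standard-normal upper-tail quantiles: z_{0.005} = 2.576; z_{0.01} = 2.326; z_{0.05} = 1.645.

Fisher's z: C = ½·ln((1+r)/(1−r)) = ½·ln(3.0816) = 0.5627.
n = ((z_{α} + z_β)/C)² + 3.
(2.326 + 1.645) / 0.5627 = 3.971 / 0.5627 = 7.057.
n = 7.057² + 3 = 49.80 + 3 = 52.8.
Round up.

n = 53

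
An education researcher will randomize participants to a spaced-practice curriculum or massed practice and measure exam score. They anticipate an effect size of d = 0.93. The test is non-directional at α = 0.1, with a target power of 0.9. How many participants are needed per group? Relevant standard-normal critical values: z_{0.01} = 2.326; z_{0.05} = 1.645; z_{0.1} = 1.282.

n = 20 per group

For two independent groups with equal n: n = 2·((z_{α/2} + z_β) / d)².
z_{α/2} + z_β = 1.645 + 1.282 = 2.927.
n = 2 × (2.927 / 0.93)² = 2 × 3.147² = 2 × 9.91 = 19.8.
Round up to the next whole participant.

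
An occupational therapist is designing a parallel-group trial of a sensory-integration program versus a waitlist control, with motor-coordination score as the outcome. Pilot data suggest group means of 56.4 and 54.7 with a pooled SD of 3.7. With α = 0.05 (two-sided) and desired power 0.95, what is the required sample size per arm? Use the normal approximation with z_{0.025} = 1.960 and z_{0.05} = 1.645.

n = 124 per group

Cohen's d = |M₁ − M₂| / SD_pooled = |56.4 − 54.7| / 3.7 = 1.7 / 3.7 = 0.459.
For two independent groups with equal n: n = 2·((z_{α/2} + z_β) / d)².
z_{α/2} + z_β = 1.960 + 1.645 = 3.605.
n = 2 × (3.605 / 0.459)² = 2 × 7.854² = 2 × 61.69 = 123.4.
Round up to the next whole participant.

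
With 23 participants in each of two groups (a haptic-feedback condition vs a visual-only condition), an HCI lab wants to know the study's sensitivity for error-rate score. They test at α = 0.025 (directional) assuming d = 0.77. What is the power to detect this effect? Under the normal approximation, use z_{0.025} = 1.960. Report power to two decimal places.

power ≈ 0.74

For two equal groups, power = Φ(d·√(n/2) − z_{α}).
d·√(n/2) = 0.77 × √(23/2) = 0.77 × 3.391 = 2.611.
z_β = 2.611 − 1.960 = 0.651.
Power = Φ(0.651) = 0.743.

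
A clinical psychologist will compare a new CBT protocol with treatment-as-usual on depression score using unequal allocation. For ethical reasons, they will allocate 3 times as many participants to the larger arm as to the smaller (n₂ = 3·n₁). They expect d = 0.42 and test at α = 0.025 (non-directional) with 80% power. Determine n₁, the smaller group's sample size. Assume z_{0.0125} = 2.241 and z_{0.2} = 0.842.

n₁ = 72

With allocation ratio k = n₂/n₁ = 3, Var(x̄₁−x̄₂) = σ²(1/n₁ + 1/(k·n₁)) = σ²·(k+1)/(k·n₁).
So n₁ = (1 + 1/k)·((z_{α/2} + z_β)/d)² = 1.333 × (3.083/0.42)².
n₁ = 1.333 × 53.88 = 71.8.
Round up: n₁ = 72, giving n₂ = 3 × 72 = 216.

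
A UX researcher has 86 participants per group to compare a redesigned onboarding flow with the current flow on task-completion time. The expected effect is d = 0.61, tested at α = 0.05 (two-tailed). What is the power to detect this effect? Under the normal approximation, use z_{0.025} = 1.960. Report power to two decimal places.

For two equal groups, power = Φ(d·√(n/2) − z_{α/2}).
d·√(n/2) = 0.61 × √(86/2) = 0.61 × 6.557 = 4.000.
z_β = 4.000 − 1.960 = 2.040.
Power = Φ(2.040) = 0.979.

power ≈ 0.98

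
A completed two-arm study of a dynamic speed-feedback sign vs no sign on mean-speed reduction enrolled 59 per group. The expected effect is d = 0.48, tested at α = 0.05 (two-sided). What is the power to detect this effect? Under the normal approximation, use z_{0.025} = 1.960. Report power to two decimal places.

power ≈ 0.74

For two equal groups, power = Φ(d·√(n/2) − z_{α/2}).
d·√(n/2) = 0.48 × √(59/2) = 0.48 × 5.431 = 2.607.
z_β = 2.607 − 1.960 = 0.647.
Power = Φ(0.647) = 0.741.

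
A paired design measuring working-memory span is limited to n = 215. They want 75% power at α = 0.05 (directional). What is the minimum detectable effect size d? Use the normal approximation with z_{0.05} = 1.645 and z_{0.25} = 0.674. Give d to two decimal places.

For a single sample (or paired design) of n = 215: d_min = (z_{α} + z_β)/√n.
z-sum = 1.645 + 0.674 = 2.319.
d_min = 2.319 / √215 = 2.319 / 14.663 = 0.158.

d_min ≈ 0.16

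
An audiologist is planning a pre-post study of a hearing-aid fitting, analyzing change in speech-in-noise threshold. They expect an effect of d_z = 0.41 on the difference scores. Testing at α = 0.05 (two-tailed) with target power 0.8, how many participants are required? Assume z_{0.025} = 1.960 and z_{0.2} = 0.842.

n = 47 pairs

For a paired (one-sample on differences) test: n = ((z_{α/2} + z_β) / d)².
z_{α/2} + z_β = 1.960 + 0.842 = 2.802.
n = (2.802 / 0.41)² = 6.834² = 46.71.
Round up.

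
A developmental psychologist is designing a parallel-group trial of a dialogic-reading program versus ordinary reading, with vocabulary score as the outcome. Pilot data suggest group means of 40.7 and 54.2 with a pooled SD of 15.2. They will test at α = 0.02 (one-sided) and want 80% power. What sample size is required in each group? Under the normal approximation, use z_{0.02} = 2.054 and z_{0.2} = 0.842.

n = 22 per group

Cohen's d = |M₁ − M₂| / SD_pooled = |40.7 − 54.2| / 15.2 = 13.5 / 15.2 = 0.888.
For two independent groups with equal n: n = 2·((z_{α} + z_β) / d)².
z_{α} + z_β = 2.054 + 0.842 = 2.896.
n = 2 × (2.896 / 0.888)² = 2 × 3.261² = 2 × 10.64 = 21.3.
Round up to the next whole participant.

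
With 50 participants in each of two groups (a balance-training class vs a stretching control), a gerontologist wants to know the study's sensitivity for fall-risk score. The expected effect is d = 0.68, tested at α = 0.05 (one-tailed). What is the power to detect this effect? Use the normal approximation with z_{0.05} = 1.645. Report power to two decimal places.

For two equal groups, power = Φ(d·√(n/2) − z_{α}).
d·√(n/2) = 0.68 × √(50/2) = 0.68 × 5.000 = 3.400.
z_β = 3.400 − 1.645 = 1.755.
Power = Φ(1.755) = 0.960.

power ≈ 0.96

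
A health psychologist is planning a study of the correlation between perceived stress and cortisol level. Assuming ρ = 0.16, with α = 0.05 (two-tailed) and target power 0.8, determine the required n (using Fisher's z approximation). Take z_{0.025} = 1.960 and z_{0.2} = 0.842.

n = 305

Fisher's z: C = ½·ln((1+r)/(1−r)) = ½·ln(1.3810) = 0.1614.
n = ((z_{α/2} + z_β)/C)² + 3.
(1.960 + 0.842) / 0.1614 = 2.802 / 0.1614 = 17.361.
n = 17.361² + 3 = 301.39 + 3 = 304.4.
Round up.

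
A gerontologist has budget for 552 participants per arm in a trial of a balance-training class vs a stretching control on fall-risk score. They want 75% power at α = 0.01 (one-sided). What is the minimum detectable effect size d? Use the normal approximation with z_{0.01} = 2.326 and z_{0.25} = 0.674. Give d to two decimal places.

d_min ≈ 0.18

For two independent groups of n = 552 each: d_min = (z_{α} + z_β)·√(2/n).
z-sum = 2.326 + 0.674 = 3.000.
d_min = 3.000 × √(2/552) = 3.000 × 0.0602 = 0.181.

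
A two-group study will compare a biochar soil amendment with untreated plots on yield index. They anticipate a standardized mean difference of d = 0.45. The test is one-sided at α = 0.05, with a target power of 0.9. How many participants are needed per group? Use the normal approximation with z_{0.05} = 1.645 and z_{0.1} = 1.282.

For two independent groups with equal n: n = 2·((z_{α} + z_β) / d)².
z_{α} + z_β = 1.645 + 1.282 = 2.927.
n = 2 × (2.927 / 0.45)² = 2 × 6.504² = 2 × 42.31 = 84.6.
Round up to the next whole participant.

n = 85 per group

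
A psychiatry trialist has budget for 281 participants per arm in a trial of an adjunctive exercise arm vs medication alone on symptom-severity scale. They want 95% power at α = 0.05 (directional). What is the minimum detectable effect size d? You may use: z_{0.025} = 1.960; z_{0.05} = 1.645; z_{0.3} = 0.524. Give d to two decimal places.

d_min ≈ 0.28

For two independent groups of n = 281 each: d_min = (z_{α} + z_β)·√(2/n).
z-sum = 1.645 + 1.645 = 3.290.
d_min = 3.290 × √(2/281) = 3.290 × 0.0844 = 0.278.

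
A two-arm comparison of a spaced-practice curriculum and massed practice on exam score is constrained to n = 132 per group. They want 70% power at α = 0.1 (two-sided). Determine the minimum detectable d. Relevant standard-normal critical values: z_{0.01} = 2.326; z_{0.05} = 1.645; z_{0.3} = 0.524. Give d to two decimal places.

d_min ≈ 0.27

For two independent groups of n = 132 each: d_min = (z_{α/2} + z_β)·√(2/n).
z-sum = 1.645 + 0.524 = 2.169.
d_min = 2.169 × √(2/132) = 2.169 × 0.1231 = 0.267.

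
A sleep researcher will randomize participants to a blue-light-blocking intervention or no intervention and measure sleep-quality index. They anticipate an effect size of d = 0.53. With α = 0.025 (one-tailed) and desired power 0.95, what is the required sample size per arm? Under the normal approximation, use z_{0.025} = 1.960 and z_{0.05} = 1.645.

For two independent groups with equal n: n = 2·((z_{α} + z_β) / d)².
z_{α} + z_β = 1.960 + 1.645 = 3.605.
n = 2 × (3.605 / 0.53)² = 2 × 6.802² = 2 × 46.27 = 92.5.
Round up to the next whole participant.

n = 93 per group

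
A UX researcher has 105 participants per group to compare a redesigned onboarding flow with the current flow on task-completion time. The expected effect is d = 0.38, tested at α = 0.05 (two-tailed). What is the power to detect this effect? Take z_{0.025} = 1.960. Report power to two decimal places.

power ≈ 0.79

For two equal groups, power = Φ(d·√(n/2) − z_{α/2}).
d·√(n/2) = 0.38 × √(105/2) = 0.38 × 7.246 = 2.753.
z_β = 2.753 − 1.960 = 0.793.
Power = Φ(0.793) = 0.786.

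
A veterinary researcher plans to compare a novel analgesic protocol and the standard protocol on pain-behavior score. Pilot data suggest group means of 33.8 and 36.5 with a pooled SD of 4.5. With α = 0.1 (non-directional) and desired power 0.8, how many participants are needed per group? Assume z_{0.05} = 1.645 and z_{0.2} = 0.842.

Cohen's d = |M₁ − M₂| / SD_pooled = |33.8 − 36.5| / 4.5 = 2.7 / 4.5 = 0.600.
For two independent groups with equal n: n = 2·((z_{α/2} + z_β) / d)².
z_{α/2} + z_β = 1.645 + 0.842 = 2.487.
n = 2 × (2.487 / 0.600)² = 2 × 4.145² = 2 × 17.18 = 34.4.
Round up to the next whole participant.

n = 35 per group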